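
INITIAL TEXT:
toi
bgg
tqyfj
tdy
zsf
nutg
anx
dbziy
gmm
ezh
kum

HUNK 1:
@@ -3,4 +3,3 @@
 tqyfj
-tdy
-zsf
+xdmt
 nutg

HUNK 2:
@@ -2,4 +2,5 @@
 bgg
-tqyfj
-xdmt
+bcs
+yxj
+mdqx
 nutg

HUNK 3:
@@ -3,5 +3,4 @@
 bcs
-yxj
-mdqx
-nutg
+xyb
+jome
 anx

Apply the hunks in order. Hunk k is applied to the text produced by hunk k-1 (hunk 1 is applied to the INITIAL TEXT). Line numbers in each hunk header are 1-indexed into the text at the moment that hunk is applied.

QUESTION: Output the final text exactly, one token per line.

Hunk 1: at line 3 remove [tdy,zsf] add [xdmt] -> 10 lines: toi bgg tqyfj xdmt nutg anx dbziy gmm ezh kum
Hunk 2: at line 2 remove [tqyfj,xdmt] add [bcs,yxj,mdqx] -> 11 lines: toi bgg bcs yxj mdqx nutg anx dbziy gmm ezh kum
Hunk 3: at line 3 remove [yxj,mdqx,nutg] add [xyb,jome] -> 10 lines: toi bgg bcs xyb jome anx dbziy gmm ezh kum

Answer: toi
bgg
bcs
xyb
jome
anx
dbziy
gmm
ezh
kum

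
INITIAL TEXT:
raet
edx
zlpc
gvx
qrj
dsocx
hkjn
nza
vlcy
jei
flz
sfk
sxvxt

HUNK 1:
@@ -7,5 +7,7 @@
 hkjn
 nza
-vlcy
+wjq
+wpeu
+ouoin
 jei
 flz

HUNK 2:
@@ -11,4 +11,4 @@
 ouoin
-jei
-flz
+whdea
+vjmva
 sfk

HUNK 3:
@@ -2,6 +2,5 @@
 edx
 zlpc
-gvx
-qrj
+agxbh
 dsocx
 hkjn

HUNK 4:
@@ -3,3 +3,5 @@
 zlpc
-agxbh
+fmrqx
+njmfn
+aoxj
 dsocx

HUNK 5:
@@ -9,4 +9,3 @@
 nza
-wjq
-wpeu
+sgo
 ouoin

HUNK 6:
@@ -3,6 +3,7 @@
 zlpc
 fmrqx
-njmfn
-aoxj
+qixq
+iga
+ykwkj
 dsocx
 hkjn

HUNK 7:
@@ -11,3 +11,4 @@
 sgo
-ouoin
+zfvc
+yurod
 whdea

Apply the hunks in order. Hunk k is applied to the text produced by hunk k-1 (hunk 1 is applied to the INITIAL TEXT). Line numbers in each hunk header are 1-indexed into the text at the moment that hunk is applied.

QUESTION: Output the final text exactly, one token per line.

Answer: raet
edx
zlpc
fmrqx
qixq
iga
ykwkj
dsocx
hkjn
nza
sgo
zfvc
yurod
whdea
vjmva
sfk
sxvxt

Derivation:
Hunk 1: at line 7 remove [vlcy] add [wjq,wpeu,ouoin] -> 15 lines: raet edx zlpc gvx qrj dsocx hkjn nza wjq wpeu ouoin jei flz sfk sxvxt
Hunk 2: at line 11 remove [jei,flz] add [whdea,vjmva] -> 15 lines: raet edx zlpc gvx qrj dsocx hkjn nza wjq wpeu ouoin whdea vjmva sfk sxvxt
Hunk 3: at line 2 remove [gvx,qrj] add [agxbh] -> 14 lines: raet edx zlpc agxbh dsocx hkjn nza wjq wpeu ouoin whdea vjmva sfk sxvxt
Hunk 4: at line 3 remove [agxbh] add [fmrqx,njmfn,aoxj] -> 16 lines: raet edx zlpc fmrqx njmfn aoxj dsocx hkjn nza wjq wpeu ouoin whdea vjmva sfk sxvxt
Hunk 5: at line 9 remove [wjq,wpeu] add [sgo] -> 15 lines: raet edx zlpc fmrqx njmfn aoxj dsocx hkjn nza sgo ouoin whdea vjmva sfk sxvxt
Hunk 6: at line 3 remove [njmfn,aoxj] add [qixq,iga,ykwkj] -> 16 lines: raet edx zlpc fmrqx qixq iga ykwkj dsocx hkjn nza sgo ouoin whdea vjmva sfk sxvxt
Hunk 7: at line 11 remove [ouoin] add [zfvc,yurod] -> 17 lines: raet edx zlpc fmrqx qixq iga ykwkj dsocx hkjn nza sgo zfvc yurod whdea vjmva sfk sxvxt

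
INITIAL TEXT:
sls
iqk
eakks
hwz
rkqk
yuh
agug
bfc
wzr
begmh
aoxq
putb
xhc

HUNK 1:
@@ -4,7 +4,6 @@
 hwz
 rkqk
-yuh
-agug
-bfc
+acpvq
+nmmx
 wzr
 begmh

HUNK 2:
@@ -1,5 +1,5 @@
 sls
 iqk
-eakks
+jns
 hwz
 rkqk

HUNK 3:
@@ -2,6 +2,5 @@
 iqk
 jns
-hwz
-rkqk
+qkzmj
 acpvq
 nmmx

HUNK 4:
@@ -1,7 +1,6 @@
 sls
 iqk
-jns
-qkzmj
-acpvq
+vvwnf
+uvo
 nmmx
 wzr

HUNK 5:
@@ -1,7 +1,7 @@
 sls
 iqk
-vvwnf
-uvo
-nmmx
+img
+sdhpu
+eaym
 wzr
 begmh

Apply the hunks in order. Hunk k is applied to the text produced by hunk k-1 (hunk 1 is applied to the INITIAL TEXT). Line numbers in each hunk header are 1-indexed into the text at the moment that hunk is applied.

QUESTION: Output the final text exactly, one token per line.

Answer: sls
iqk
img
sdhpu
eaym
wzr
begmh
aoxq
putb
xhc

Derivation:
Hunk 1: at line 4 remove [yuh,agug,bfc] add [acpvq,nmmx] -> 12 lines: sls iqk eakks hwz rkqk acpvq nmmx wzr begmh aoxq putb xhc
Hunk 2: at line 1 remove [eakks] add [jns] -> 12 lines: sls iqk jns hwz rkqk acpvq nmmx wzr begmh aoxq putb xhc
Hunk 3: at line 2 remove [hwz,rkqk] add [qkzmj] -> 11 lines: sls iqk jns qkzmj acpvq nmmx wzr begmh aoxq putb xhc
Hunk 4: at line 1 remove [jns,qkzmj,acpvq] add [vvwnf,uvo] -> 10 lines: sls iqk vvwnf uvo nmmx wzr begmh aoxq putb xhc
Hunk 5: at line 1 remove [vvwnf,uvo,nmmx] add [img,sdhpu,eaym] -> 10 lines: sls iqk img sdhpu eaym wzr begmh aoxq putb xhc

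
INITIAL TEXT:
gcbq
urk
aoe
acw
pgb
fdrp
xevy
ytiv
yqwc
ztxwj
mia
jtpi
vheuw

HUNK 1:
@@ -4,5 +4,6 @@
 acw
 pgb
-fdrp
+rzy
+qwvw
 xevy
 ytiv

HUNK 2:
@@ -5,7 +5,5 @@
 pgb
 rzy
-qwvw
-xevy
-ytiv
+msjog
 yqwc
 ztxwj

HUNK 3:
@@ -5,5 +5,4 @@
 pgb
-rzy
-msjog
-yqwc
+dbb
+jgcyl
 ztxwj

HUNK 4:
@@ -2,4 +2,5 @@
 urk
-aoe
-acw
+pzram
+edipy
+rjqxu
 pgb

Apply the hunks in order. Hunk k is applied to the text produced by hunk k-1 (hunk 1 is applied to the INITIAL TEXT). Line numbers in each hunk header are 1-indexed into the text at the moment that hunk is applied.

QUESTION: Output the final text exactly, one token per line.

Hunk 1: at line 4 remove [fdrp] add [rzy,qwvw] -> 14 lines: gcbq urk aoe acw pgb rzy qwvw xevy ytiv yqwc ztxwj mia jtpi vheuw
Hunk 2: at line 5 remove [qwvw,xevy,ytiv] add [msjog] -> 12 lines: gcbq urk aoe acw pgb rzy msjog yqwc ztxwj mia jtpi vheuw
Hunk 3: at line 5 remove [rzy,msjog,yqwc] add [dbb,jgcyl] -> 11 lines: gcbq urk aoe acw pgb dbb jgcyl ztxwj mia jtpi vheuw
Hunk 4: at line 2 remove [aoe,acw] add [pzram,edipy,rjqxu] -> 12 lines: gcbq urk pzram edipy rjqxu pgb dbb jgcyl ztxwj mia jtpi vheuw

Answer: gcbq
urk
pzram
edipy
rjqxu
pgb
dbb
jgcyl
ztxwj
mia
jtpi
vheuw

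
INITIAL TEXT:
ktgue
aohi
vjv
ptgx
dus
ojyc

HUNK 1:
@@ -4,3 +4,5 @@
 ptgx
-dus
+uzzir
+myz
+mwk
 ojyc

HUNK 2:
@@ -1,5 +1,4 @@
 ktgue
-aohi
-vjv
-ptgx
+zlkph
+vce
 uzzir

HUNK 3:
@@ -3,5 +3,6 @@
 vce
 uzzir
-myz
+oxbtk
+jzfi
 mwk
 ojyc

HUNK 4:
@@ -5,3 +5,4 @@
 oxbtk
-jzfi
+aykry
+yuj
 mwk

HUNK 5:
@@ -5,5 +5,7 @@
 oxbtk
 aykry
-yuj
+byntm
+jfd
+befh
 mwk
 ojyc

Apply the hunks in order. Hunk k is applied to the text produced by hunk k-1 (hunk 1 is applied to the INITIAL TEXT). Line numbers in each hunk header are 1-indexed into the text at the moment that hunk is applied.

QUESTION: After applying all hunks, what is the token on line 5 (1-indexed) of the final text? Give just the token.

Answer: oxbtk

Derivation:
Hunk 1: at line 4 remove [dus] add [uzzir,myz,mwk] -> 8 lines: ktgue aohi vjv ptgx uzzir myz mwk ojyc
Hunk 2: at line 1 remove [aohi,vjv,ptgx] add [zlkph,vce] -> 7 lines: ktgue zlkph vce uzzir myz mwk ojyc
Hunk 3: at line 3 remove [myz] add [oxbtk,jzfi] -> 8 lines: ktgue zlkph vce uzzir oxbtk jzfi mwk ojyc
Hunk 4: at line 5 remove [jzfi] add [aykry,yuj] -> 9 lines: ktgue zlkph vce uzzir oxbtk aykry yuj mwk ojyc
Hunk 5: at line 5 remove [yuj] add [byntm,jfd,befh] -> 11 lines: ktgue zlkph vce uzzir oxbtk aykry byntm jfd befh mwk ojyc
Final line 5: oxbtk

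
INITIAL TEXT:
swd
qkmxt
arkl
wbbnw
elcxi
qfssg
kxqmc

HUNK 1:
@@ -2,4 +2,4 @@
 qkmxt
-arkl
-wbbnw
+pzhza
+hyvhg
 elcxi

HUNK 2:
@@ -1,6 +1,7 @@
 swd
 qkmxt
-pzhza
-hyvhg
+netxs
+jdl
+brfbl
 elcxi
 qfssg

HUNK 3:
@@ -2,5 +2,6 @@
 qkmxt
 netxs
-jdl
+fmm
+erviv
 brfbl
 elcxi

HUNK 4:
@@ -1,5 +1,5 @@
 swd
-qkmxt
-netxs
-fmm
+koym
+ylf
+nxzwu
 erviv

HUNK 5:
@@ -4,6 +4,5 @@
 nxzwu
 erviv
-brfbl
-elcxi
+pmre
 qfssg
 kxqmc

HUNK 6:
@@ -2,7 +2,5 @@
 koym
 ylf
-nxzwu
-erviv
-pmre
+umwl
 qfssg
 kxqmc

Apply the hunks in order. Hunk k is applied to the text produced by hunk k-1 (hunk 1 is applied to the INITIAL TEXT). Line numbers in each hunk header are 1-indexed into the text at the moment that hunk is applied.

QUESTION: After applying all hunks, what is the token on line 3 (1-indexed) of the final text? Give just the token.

Answer: ylf

Derivation:
Hunk 1: at line 2 remove [arkl,wbbnw] add [pzhza,hyvhg] -> 7 lines: swd qkmxt pzhza hyvhg elcxi qfssg kxqmc
Hunk 2: at line 1 remove [pzhza,hyvhg] add [netxs,jdl,brfbl] -> 8 lines: swd qkmxt netxs jdl brfbl elcxi qfssg kxqmc
Hunk 3: at line 2 remove [jdl] add [fmm,erviv] -> 9 lines: swd qkmxt netxs fmm erviv brfbl elcxi qfssg kxqmc
Hunk 4: at line 1 remove [qkmxt,netxs,fmm] add [koym,ylf,nxzwu] -> 9 lines: swd koym ylf nxzwu erviv brfbl elcxi qfssg kxqmc
Hunk 5: at line 4 remove [brfbl,elcxi] add [pmre] -> 8 lines: swd koym ylf nxzwu erviv pmre qfssg kxqmc
Hunk 6: at line 2 remove [nxzwu,erviv,pmre] add [umwl] -> 6 lines: swd koym ylf umwl qfssg kxqmc
Final line 3: ylf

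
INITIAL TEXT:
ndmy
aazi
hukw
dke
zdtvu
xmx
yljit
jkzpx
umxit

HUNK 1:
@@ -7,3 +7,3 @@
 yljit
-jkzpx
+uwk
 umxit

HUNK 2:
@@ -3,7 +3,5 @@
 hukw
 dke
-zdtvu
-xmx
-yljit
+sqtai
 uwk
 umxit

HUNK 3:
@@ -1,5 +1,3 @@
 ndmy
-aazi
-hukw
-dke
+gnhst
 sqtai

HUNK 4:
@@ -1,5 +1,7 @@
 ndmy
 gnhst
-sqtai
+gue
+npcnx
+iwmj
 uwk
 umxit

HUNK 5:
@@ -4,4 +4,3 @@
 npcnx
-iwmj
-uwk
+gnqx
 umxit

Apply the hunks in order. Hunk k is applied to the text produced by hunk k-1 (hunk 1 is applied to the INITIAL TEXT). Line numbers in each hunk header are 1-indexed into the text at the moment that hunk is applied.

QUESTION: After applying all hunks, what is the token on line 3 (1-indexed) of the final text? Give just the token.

Answer: gue

Derivation:
Hunk 1: at line 7 remove [jkzpx] add [uwk] -> 9 lines: ndmy aazi hukw dke zdtvu xmx yljit uwk umxit
Hunk 2: at line 3 remove [zdtvu,xmx,yljit] add [sqtai] -> 7 lines: ndmy aazi hukw dke sqtai uwk umxit
Hunk 3: at line 1 remove [aazi,hukw,dke] add [gnhst] -> 5 lines: ndmy gnhst sqtai uwk umxit
Hunk 4: at line 1 remove [sqtai] add [gue,npcnx,iwmj] -> 7 lines: ndmy gnhst gue npcnx iwmj uwk umxit
Hunk 5: at line 4 remove [iwmj,uwk] add [gnqx] -> 6 lines: ndmy gnhst gue npcnx gnqx umxit
Final line 3: gue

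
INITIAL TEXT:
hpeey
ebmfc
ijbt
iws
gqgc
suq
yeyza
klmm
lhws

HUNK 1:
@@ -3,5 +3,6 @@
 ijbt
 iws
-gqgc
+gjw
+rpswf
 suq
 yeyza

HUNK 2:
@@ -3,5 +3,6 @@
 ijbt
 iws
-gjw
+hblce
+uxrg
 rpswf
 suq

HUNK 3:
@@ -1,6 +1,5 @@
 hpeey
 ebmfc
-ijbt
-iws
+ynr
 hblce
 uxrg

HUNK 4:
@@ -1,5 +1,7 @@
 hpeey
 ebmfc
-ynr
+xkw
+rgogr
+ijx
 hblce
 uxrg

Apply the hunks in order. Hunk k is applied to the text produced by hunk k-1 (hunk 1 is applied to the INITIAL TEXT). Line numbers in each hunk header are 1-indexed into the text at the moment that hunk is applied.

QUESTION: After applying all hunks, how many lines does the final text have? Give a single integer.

Answer: 12

Derivation:
Hunk 1: at line 3 remove [gqgc] add [gjw,rpswf] -> 10 lines: hpeey ebmfc ijbt iws gjw rpswf suq yeyza klmm lhws
Hunk 2: at line 3 remove [gjw] add [hblce,uxrg] -> 11 lines: hpeey ebmfc ijbt iws hblce uxrg rpswf suq yeyza klmm lhws
Hunk 3: at line 1 remove [ijbt,iws] add [ynr] -> 10 lines: hpeey ebmfc ynr hblce uxrg rpswf suq yeyza klmm lhws
Hunk 4: at line 1 remove [ynr] add [xkw,rgogr,ijx] -> 12 lines: hpeey ebmfc xkw rgogr ijx hblce uxrg rpswf suq yeyza klmm lhws
Final line count: 12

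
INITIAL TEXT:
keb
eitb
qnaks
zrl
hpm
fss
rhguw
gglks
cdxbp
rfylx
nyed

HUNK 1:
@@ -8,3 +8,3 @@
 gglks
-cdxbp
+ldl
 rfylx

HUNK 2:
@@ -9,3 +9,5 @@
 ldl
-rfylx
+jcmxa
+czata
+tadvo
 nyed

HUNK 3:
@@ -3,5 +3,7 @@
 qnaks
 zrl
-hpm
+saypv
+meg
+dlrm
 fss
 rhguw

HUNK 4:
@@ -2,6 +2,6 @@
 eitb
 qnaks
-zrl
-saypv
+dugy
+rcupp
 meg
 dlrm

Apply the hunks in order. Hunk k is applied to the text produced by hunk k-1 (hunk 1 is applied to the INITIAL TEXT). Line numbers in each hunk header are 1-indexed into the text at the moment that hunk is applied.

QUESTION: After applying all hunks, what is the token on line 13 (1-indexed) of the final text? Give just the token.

Answer: czata

Derivation:
Hunk 1: at line 8 remove [cdxbp] add [ldl] -> 11 lines: keb eitb qnaks zrl hpm fss rhguw gglks ldl rfylx nyed
Hunk 2: at line 9 remove [rfylx] add [jcmxa,czata,tadvo] -> 13 lines: keb eitb qnaks zrl hpm fss rhguw gglks ldl jcmxa czata tadvo nyed
Hunk 3: at line 3 remove [hpm] add [saypv,meg,dlrm] -> 15 lines: keb eitb qnaks zrl saypv meg dlrm fss rhguw gglks ldl jcmxa czata tadvo nyed
Hunk 4: at line 2 remove [zrl,saypv] add [dugy,rcupp] -> 15 lines: keb eitb qnaks dugy rcupp meg dlrm fss rhguw gglks ldl jcmxa czata tadvo nyed
Final line 13: czata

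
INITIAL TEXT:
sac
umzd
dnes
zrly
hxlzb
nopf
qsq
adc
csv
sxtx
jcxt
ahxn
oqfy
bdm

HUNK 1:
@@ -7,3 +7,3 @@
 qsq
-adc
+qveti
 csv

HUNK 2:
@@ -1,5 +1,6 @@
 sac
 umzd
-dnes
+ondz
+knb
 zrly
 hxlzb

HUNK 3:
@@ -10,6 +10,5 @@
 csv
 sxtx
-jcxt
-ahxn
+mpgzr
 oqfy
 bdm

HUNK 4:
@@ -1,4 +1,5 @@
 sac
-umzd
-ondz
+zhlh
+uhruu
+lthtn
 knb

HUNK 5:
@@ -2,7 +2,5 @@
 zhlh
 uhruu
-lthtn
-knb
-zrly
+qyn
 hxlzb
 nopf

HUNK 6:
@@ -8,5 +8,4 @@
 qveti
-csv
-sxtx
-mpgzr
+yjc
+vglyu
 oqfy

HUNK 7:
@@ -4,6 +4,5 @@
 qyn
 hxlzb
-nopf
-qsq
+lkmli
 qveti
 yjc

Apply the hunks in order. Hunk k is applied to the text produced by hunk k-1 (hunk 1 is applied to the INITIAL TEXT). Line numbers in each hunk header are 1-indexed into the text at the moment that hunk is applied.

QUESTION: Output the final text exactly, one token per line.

Hunk 1: at line 7 remove [adc] add [qveti] -> 14 lines: sac umzd dnes zrly hxlzb nopf qsq qveti csv sxtx jcxt ahxn oqfy bdm
Hunk 2: at line 1 remove [dnes] add [ondz,knb] -> 15 lines: sac umzd ondz knb zrly hxlzb nopf qsq qveti csv sxtx jcxt ahxn oqfy bdm
Hunk 3: at line 10 remove [jcxt,ahxn] add [mpgzr] -> 14 lines: sac umzd ondz knb zrly hxlzb nopf qsq qveti csv sxtx mpgzr oqfy bdm
Hunk 4: at line 1 remove [umzd,ondz] add [zhlh,uhruu,lthtn] -> 15 lines: sac zhlh uhruu lthtn knb zrly hxlzb nopf qsq qveti csv sxtx mpgzr oqfy bdm
Hunk 5: at line 2 remove [lthtn,knb,zrly] add [qyn] -> 13 lines: sac zhlh uhruu qyn hxlzb nopf qsq qveti csv sxtx mpgzr oqfy bdm
Hunk 6: at line 8 remove [csv,sxtx,mpgzr] add [yjc,vglyu] -> 12 lines: sac zhlh uhruu qyn hxlzb nopf qsq qveti yjc vglyu oqfy bdm
Hunk 7: at line 4 remove [nopf,qsq] add [lkmli] -> 11 lines: sac zhlh uhruu qyn hxlzb lkmli qveti yjc vglyu oqfy bdm

Answer: sac
zhlh
uhruu
qyn
hxlzb
lkmli
qveti
yjc
vglyu
oqfy
bdm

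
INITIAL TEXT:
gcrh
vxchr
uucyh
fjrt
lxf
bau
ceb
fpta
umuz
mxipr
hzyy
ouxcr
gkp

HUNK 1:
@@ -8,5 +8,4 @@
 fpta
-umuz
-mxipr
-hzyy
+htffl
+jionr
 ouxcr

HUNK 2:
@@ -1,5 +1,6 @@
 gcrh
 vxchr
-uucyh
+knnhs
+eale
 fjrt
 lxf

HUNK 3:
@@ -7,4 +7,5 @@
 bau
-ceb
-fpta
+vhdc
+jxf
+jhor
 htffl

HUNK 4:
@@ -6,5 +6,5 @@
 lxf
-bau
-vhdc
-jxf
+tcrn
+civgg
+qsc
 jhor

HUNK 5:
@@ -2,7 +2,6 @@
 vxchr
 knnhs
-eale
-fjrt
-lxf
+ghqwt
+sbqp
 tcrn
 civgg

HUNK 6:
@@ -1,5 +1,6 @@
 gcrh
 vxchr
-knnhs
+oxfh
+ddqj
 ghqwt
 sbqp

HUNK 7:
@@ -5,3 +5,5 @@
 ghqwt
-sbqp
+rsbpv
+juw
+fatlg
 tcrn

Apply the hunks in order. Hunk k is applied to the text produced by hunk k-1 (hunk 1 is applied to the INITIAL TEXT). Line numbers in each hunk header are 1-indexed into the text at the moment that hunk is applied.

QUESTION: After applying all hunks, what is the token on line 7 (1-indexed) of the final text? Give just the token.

Answer: juw

Derivation:
Hunk 1: at line 8 remove [umuz,mxipr,hzyy] add [htffl,jionr] -> 12 lines: gcrh vxchr uucyh fjrt lxf bau ceb fpta htffl jionr ouxcr gkp
Hunk 2: at line 1 remove [uucyh] add [knnhs,eale] -> 13 lines: gcrh vxchr knnhs eale fjrt lxf bau ceb fpta htffl jionr ouxcr gkp
Hunk 3: at line 7 remove [ceb,fpta] add [vhdc,jxf,jhor] -> 14 lines: gcrh vxchr knnhs eale fjrt lxf bau vhdc jxf jhor htffl jionr ouxcr gkp
Hunk 4: at line 6 remove [bau,vhdc,jxf] add [tcrn,civgg,qsc] -> 14 lines: gcrh vxchr knnhs eale fjrt lxf tcrn civgg qsc jhor htffl jionr ouxcr gkp
Hunk 5: at line 2 remove [eale,fjrt,lxf] add [ghqwt,sbqp] -> 13 lines: gcrh vxchr knnhs ghqwt sbqp tcrn civgg qsc jhor htffl jionr ouxcr gkp
Hunk 6: at line 1 remove [knnhs] add [oxfh,ddqj] -> 14 lines: gcrh vxchr oxfh ddqj ghqwt sbqp tcrn civgg qsc jhor htffl jionr ouxcr gkp
Hunk 7: at line 5 remove [sbqp] add [rsbpv,juw,fatlg] -> 16 lines: gcrh vxchr oxfh ddqj ghqwt rsbpv juw fatlg tcrn civgg qsc jhor htffl jionr ouxcr gkp
Final line 7: juw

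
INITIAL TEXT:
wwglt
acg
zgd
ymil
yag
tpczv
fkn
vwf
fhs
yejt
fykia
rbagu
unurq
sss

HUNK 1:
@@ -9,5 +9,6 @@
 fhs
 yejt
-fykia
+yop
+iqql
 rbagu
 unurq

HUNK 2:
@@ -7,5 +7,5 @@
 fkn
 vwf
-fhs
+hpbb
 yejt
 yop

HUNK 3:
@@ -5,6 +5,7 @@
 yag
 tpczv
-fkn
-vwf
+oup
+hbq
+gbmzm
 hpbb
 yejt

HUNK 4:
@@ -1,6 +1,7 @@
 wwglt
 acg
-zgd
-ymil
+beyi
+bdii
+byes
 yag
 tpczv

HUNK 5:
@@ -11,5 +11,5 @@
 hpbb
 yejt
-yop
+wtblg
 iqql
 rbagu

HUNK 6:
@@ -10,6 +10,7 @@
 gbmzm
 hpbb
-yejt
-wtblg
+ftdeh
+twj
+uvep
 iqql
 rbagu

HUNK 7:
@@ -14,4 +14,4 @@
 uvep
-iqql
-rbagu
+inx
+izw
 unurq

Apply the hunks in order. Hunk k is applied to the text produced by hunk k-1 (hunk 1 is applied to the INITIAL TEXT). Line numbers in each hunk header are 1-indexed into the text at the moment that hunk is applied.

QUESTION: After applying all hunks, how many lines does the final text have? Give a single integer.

Answer: 18

Derivation:
Hunk 1: at line 9 remove [fykia] add [yop,iqql] -> 15 lines: wwglt acg zgd ymil yag tpczv fkn vwf fhs yejt yop iqql rbagu unurq sss
Hunk 2: at line 7 remove [fhs] add [hpbb] -> 15 lines: wwglt acg zgd ymil yag tpczv fkn vwf hpbb yejt yop iqql rbagu unurq sss
Hunk 3: at line 5 remove [fkn,vwf] add [oup,hbq,gbmzm] -> 16 lines: wwglt acg zgd ymil yag tpczv oup hbq gbmzm hpbb yejt yop iqql rbagu unurq sss
Hunk 4: at line 1 remove [zgd,ymil] add [beyi,bdii,byes] -> 17 lines: wwglt acg beyi bdii byes yag tpczv oup hbq gbmzm hpbb yejt yop iqql rbagu unurq sss
Hunk 5: at line 11 remove [yop] add [wtblg] -> 17 lines: wwglt acg beyi bdii byes yag tpczv oup hbq gbmzm hpbb yejt wtblg iqql rbagu unurq sss
Hunk 6: at line 10 remove [yejt,wtblg] add [ftdeh,twj,uvep] -> 18 lines: wwglt acg beyi bdii byes yag tpczv oup hbq gbmzm hpbb ftdeh twj uvep iqql rbagu unurq sss
Hunk 7: at line 14 remove [iqql,rbagu] add [inx,izw] -> 18 lines: wwglt acg beyi bdii byes yag tpczv oup hbq gbmzm hpbb ftdeh twj uvep inx izw unurq sss
Final line count: 18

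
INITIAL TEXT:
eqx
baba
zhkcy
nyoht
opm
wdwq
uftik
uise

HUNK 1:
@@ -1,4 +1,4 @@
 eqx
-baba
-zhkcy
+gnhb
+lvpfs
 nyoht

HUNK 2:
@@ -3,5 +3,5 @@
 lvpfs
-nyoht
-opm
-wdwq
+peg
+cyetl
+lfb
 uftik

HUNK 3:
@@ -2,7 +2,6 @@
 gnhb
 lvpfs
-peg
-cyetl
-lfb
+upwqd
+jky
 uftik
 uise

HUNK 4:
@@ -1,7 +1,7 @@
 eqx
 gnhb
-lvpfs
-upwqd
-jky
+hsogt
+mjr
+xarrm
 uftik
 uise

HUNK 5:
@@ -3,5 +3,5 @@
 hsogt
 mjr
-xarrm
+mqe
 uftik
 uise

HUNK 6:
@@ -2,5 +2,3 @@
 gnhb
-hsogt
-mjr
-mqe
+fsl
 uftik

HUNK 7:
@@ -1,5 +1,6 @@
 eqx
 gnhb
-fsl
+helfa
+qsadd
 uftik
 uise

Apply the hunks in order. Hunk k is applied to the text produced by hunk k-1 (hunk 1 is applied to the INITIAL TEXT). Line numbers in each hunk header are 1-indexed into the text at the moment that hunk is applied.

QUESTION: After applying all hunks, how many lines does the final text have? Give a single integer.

Hunk 1: at line 1 remove [baba,zhkcy] add [gnhb,lvpfs] -> 8 lines: eqx gnhb lvpfs nyoht opm wdwq uftik uise
Hunk 2: at line 3 remove [nyoht,opm,wdwq] add [peg,cyetl,lfb] -> 8 lines: eqx gnhb lvpfs peg cyetl lfb uftik uise
Hunk 3: at line 2 remove [peg,cyetl,lfb] add [upwqd,jky] -> 7 lines: eqx gnhb lvpfs upwqd jky uftik uise
Hunk 4: at line 1 remove [lvpfs,upwqd,jky] add [hsogt,mjr,xarrm] -> 7 lines: eqx gnhb hsogt mjr xarrm uftik uise
Hunk 5: at line 3 remove [xarrm] add [mqe] -> 7 lines: eqx gnhb hsogt mjr mqe uftik uise
Hunk 6: at line 2 remove [hsogt,mjr,mqe] add [fsl] -> 5 lines: eqx gnhb fsl uftik uise
Hunk 7: at line 1 remove [fsl] add [helfa,qsadd] -> 6 lines: eqx gnhb helfa qsadd uftik uise
Final line count: 6

Answer: 6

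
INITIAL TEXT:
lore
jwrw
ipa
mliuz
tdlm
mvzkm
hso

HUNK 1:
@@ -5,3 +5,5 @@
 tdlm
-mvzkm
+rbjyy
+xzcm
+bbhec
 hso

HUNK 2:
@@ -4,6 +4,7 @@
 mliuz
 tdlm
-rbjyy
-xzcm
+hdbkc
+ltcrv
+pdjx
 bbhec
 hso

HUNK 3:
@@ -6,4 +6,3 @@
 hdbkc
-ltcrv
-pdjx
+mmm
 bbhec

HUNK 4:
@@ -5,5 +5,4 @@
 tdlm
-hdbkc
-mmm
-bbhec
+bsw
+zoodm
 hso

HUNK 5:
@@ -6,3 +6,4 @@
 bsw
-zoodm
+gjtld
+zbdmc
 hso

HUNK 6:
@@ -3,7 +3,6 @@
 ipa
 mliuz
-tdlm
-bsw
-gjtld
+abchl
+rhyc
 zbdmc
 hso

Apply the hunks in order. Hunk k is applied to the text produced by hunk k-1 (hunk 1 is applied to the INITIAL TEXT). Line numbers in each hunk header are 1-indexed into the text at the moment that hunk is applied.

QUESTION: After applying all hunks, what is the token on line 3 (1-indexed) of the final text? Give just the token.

Hunk 1: at line 5 remove [mvzkm] add [rbjyy,xzcm,bbhec] -> 9 lines: lore jwrw ipa mliuz tdlm rbjyy xzcm bbhec hso
Hunk 2: at line 4 remove [rbjyy,xzcm] add [hdbkc,ltcrv,pdjx] -> 10 lines: lore jwrw ipa mliuz tdlm hdbkc ltcrv pdjx bbhec hso
Hunk 3: at line 6 remove [ltcrv,pdjx] add [mmm] -> 9 lines: lore jwrw ipa mliuz tdlm hdbkc mmm bbhec hso
Hunk 4: at line 5 remove [hdbkc,mmm,bbhec] add [bsw,zoodm] -> 8 lines: lore jwrw ipa mliuz tdlm bsw zoodm hso
Hunk 5: at line 6 remove [zoodm] add [gjtld,zbdmc] -> 9 lines: lore jwrw ipa mliuz tdlm bsw gjtld zbdmc hso
Hunk 6: at line 3 remove [tdlm,bsw,gjtld] add [abchl,rhyc] -> 8 lines: lore jwrw ipa mliuz abchl rhyc zbdmc hso
Final line 3: ipa

Answer: ipa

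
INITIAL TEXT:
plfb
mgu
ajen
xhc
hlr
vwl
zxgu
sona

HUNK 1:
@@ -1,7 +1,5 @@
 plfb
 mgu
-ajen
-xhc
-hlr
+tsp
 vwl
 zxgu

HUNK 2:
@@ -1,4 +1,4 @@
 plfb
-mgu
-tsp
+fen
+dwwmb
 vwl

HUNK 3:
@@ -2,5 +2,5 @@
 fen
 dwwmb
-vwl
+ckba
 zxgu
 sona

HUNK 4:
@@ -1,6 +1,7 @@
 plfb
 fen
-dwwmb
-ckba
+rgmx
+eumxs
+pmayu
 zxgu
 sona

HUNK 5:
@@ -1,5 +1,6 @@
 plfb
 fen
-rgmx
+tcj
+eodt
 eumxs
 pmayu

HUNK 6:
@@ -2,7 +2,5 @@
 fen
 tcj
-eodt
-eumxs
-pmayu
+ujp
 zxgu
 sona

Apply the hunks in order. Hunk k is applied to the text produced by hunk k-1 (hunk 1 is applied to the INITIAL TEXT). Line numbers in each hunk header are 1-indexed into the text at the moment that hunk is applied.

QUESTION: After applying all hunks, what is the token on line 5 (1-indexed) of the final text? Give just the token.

Answer: zxgu

Derivation:
Hunk 1: at line 1 remove [ajen,xhc,hlr] add [tsp] -> 6 lines: plfb mgu tsp vwl zxgu sona
Hunk 2: at line 1 remove [mgu,tsp] add [fen,dwwmb] -> 6 lines: plfb fen dwwmb vwl zxgu sona
Hunk 3: at line 2 remove [vwl] add [ckba] -> 6 lines: plfb fen dwwmb ckba zxgu sona
Hunk 4: at line 1 remove [dwwmb,ckba] add [rgmx,eumxs,pmayu] -> 7 lines: plfb fen rgmx eumxs pmayu zxgu sona
Hunk 5: at line 1 remove [rgmx] add [tcj,eodt] -> 8 lines: plfb fen tcj eodt eumxs pmayu zxgu sona
Hunk 6: at line 2 remove [eodt,eumxs,pmayu] add [ujp] -> 6 lines: plfb fen tcj ujp zxgu sona
Final line 5: zxgu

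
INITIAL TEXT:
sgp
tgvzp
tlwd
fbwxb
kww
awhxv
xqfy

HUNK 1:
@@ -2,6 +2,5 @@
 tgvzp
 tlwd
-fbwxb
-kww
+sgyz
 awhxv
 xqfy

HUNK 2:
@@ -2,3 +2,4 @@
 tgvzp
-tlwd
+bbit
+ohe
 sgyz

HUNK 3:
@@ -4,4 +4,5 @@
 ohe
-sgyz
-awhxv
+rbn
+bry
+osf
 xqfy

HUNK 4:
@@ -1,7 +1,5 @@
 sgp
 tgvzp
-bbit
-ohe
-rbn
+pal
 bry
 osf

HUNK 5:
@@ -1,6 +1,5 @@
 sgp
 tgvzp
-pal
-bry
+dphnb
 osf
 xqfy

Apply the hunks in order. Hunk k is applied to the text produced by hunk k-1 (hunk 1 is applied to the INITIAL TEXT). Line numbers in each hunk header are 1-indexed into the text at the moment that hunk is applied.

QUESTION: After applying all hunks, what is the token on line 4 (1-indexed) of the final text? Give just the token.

Answer: osf

Derivation:
Hunk 1: at line 2 remove [fbwxb,kww] add [sgyz] -> 6 lines: sgp tgvzp tlwd sgyz awhxv xqfy
Hunk 2: at line 2 remove [tlwd] add [bbit,ohe] -> 7 lines: sgp tgvzp bbit ohe sgyz awhxv xqfy
Hunk 3: at line 4 remove [sgyz,awhxv] add [rbn,bry,osf] -> 8 lines: sgp tgvzp bbit ohe rbn bry osf xqfy
Hunk 4: at line 1 remove [bbit,ohe,rbn] add [pal] -> 6 lines: sgp tgvzp pal bry osf xqfy
Hunk 5: at line 1 remove [pal,bry] add [dphnb] -> 5 lines: sgp tgvzp dphnb osf xqfy
Final line 4: osf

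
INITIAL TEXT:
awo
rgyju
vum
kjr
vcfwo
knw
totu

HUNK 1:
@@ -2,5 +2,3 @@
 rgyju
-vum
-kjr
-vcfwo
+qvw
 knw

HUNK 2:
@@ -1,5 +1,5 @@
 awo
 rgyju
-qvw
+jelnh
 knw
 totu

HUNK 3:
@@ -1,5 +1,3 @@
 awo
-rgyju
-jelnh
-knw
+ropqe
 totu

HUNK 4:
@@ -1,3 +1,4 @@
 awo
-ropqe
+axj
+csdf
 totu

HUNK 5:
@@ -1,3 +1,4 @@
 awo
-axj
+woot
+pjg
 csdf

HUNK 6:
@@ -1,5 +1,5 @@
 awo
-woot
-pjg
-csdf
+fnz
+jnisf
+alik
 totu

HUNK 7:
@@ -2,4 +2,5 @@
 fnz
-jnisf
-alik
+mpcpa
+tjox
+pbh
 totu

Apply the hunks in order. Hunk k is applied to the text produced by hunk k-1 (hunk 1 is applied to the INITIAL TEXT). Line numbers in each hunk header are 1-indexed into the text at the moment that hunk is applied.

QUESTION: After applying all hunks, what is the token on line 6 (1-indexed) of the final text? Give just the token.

Hunk 1: at line 2 remove [vum,kjr,vcfwo] add [qvw] -> 5 lines: awo rgyju qvw knw totu
Hunk 2: at line 1 remove [qvw] add [jelnh] -> 5 lines: awo rgyju jelnh knw totu
Hunk 3: at line 1 remove [rgyju,jelnh,knw] add [ropqe] -> 3 lines: awo ropqe totu
Hunk 4: at line 1 remove [ropqe] add [axj,csdf] -> 4 lines: awo axj csdf totu
Hunk 5: at line 1 remove [axj] add [woot,pjg] -> 5 lines: awo woot pjg csdf totu
Hunk 6: at line 1 remove [woot,pjg,csdf] add [fnz,jnisf,alik] -> 5 lines: awo fnz jnisf alik totu
Hunk 7: at line 2 remove [jnisf,alik] add [mpcpa,tjox,pbh] -> 6 lines: awo fnz mpcpa tjox pbh totu
Final line 6: totu

Answer: totu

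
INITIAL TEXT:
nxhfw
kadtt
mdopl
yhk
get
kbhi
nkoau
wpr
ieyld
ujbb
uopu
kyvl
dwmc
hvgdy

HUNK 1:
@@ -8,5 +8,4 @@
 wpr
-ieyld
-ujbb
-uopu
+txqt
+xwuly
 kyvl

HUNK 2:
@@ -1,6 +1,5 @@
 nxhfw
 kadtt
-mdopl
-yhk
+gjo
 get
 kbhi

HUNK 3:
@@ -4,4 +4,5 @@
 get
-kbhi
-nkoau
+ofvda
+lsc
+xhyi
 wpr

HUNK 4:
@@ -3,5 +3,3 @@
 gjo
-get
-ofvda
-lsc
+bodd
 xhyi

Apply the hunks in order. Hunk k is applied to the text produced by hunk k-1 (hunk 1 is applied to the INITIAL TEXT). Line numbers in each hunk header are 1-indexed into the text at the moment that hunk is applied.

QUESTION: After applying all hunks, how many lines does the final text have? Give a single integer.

Hunk 1: at line 8 remove [ieyld,ujbb,uopu] add [txqt,xwuly] -> 13 lines: nxhfw kadtt mdopl yhk get kbhi nkoau wpr txqt xwuly kyvl dwmc hvgdy
Hunk 2: at line 1 remove [mdopl,yhk] add [gjo] -> 12 lines: nxhfw kadtt gjo get kbhi nkoau wpr txqt xwuly kyvl dwmc hvgdy
Hunk 3: at line 4 remove [kbhi,nkoau] add [ofvda,lsc,xhyi] -> 13 lines: nxhfw kadtt gjo get ofvda lsc xhyi wpr txqt xwuly kyvl dwmc hvgdy
Hunk 4: at line 3 remove [get,ofvda,lsc] add [bodd] -> 11 lines: nxhfw kadtt gjo bodd xhyi wpr txqt xwuly kyvl dwmc hvgdy
Final line count: 11

Answer: 11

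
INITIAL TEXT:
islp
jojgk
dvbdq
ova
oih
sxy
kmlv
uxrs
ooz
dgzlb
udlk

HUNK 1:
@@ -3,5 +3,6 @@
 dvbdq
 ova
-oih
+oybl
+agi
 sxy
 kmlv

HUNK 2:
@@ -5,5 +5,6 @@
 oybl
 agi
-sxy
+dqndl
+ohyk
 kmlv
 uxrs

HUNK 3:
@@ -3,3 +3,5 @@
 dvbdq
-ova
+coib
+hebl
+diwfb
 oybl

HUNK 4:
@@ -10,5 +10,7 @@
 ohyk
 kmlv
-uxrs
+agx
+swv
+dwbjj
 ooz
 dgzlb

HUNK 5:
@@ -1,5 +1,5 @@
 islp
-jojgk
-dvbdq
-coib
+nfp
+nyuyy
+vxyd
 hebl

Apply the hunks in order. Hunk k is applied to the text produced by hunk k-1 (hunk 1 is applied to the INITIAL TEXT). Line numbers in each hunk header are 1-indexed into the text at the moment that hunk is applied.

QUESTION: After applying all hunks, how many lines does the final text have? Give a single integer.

Answer: 17

Derivation:
Hunk 1: at line 3 remove [oih] add [oybl,agi] -> 12 lines: islp jojgk dvbdq ova oybl agi sxy kmlv uxrs ooz dgzlb udlk
Hunk 2: at line 5 remove [sxy] add [dqndl,ohyk] -> 13 lines: islp jojgk dvbdq ova oybl agi dqndl ohyk kmlv uxrs ooz dgzlb udlk
Hunk 3: at line 3 remove [ova] add [coib,hebl,diwfb] -> 15 lines: islp jojgk dvbdq coib hebl diwfb oybl agi dqndl ohyk kmlv uxrs ooz dgzlb udlk
Hunk 4: at line 10 remove [uxrs] add [agx,swv,dwbjj] -> 17 lines: islp jojgk dvbdq coib hebl diwfb oybl agi dqndl ohyk kmlv agx swv dwbjj ooz dgzlb udlk
Hunk 5: at line 1 remove [jojgk,dvbdq,coib] add [nfp,nyuyy,vxyd] -> 17 lines: islp nfp nyuyy vxyd hebl diwfb oybl agi dqndl ohyk kmlv agx swv dwbjj ooz dgzlb udlk
Final line count: 17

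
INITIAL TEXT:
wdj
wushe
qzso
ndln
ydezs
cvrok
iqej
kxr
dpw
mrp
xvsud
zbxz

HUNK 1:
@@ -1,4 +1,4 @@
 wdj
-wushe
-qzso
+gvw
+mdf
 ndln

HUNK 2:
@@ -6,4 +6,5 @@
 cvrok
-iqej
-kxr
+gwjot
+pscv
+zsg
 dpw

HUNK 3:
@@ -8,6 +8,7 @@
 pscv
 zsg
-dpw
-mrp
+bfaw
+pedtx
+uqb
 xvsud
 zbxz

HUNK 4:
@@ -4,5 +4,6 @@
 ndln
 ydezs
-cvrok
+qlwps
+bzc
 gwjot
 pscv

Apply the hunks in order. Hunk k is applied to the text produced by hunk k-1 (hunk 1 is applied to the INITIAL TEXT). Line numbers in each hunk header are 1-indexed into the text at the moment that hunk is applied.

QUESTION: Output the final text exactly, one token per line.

Answer: wdj
gvw
mdf
ndln
ydezs
qlwps
bzc
gwjot
pscv
zsg
bfaw
pedtx
uqb
xvsud
zbxz

Derivation:
Hunk 1: at line 1 remove [wushe,qzso] add [gvw,mdf] -> 12 lines: wdj gvw mdf ndln ydezs cvrok iqej kxr dpw mrp xvsud zbxz
Hunk 2: at line 6 remove [iqej,kxr] add [gwjot,pscv,zsg] -> 13 lines: wdj gvw mdf ndln ydezs cvrok gwjot pscv zsg dpw mrp xvsud zbxz
Hunk 3: at line 8 remove [dpw,mrp] add [bfaw,pedtx,uqb] -> 14 lines: wdj gvw mdf ndln ydezs cvrok gwjot pscv zsg bfaw pedtx uqb xvsud zbxz
Hunk 4: at line 4 remove [cvrok] add [qlwps,bzc] -> 15 lines: wdj gvw mdf ndln ydezs qlwps bzc gwjot pscv zsg bfaw pedtx uqb xvsud zbxz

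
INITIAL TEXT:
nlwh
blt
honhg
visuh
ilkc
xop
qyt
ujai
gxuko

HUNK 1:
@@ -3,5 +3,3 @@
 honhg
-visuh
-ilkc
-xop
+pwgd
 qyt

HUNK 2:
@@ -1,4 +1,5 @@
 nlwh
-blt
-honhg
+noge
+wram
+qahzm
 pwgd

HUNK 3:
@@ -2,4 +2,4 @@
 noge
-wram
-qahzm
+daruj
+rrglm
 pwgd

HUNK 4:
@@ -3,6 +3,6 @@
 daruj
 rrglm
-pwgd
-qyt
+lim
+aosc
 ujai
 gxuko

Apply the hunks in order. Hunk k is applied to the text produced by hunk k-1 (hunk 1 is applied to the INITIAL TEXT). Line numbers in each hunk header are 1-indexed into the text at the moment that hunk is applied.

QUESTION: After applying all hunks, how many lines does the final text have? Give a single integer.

Answer: 8

Derivation:
Hunk 1: at line 3 remove [visuh,ilkc,xop] add [pwgd] -> 7 lines: nlwh blt honhg pwgd qyt ujai gxuko
Hunk 2: at line 1 remove [blt,honhg] add [noge,wram,qahzm] -> 8 lines: nlwh noge wram qahzm pwgd qyt ujai gxuko
Hunk 3: at line 2 remove [wram,qahzm] add [daruj,rrglm] -> 8 lines: nlwh noge daruj rrglm pwgd qyt ujai gxuko
Hunk 4: at line 3 remove [pwgd,qyt] add [lim,aosc] -> 8 lines: nlwh noge daruj rrglm lim aosc ujai gxuko
Final line count: 8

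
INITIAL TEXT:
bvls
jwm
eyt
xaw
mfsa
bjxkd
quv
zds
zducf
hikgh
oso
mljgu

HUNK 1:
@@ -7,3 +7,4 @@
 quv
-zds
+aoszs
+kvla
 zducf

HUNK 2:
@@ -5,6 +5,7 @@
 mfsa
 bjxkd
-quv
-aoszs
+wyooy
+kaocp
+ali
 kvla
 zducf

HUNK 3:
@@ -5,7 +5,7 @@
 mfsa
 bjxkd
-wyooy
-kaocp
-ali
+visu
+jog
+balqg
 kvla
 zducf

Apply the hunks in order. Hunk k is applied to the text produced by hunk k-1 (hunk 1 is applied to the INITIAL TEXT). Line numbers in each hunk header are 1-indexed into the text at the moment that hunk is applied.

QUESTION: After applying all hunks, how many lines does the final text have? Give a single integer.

Answer: 14

Derivation:
Hunk 1: at line 7 remove [zds] add [aoszs,kvla] -> 13 lines: bvls jwm eyt xaw mfsa bjxkd quv aoszs kvla zducf hikgh oso mljgu
Hunk 2: at line 5 remove [quv,aoszs] add [wyooy,kaocp,ali] -> 14 lines: bvls jwm eyt xaw mfsa bjxkd wyooy kaocp ali kvla zducf hikgh oso mljgu
Hunk 3: at line 5 remove [wyooy,kaocp,ali] add [visu,jog,balqg] -> 14 lines: bvls jwm eyt xaw mfsa bjxkd visu jog balqg kvla zducf hikgh oso mljgu
Final line count: 14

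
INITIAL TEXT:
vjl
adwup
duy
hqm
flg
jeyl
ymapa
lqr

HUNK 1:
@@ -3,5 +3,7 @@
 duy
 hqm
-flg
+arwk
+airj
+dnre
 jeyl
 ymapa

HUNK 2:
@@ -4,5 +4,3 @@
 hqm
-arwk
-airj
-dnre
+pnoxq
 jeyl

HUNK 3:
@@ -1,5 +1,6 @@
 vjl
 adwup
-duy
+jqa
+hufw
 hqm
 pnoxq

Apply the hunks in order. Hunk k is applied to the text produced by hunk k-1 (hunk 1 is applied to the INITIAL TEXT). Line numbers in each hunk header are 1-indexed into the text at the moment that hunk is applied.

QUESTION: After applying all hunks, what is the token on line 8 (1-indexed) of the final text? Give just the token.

Hunk 1: at line 3 remove [flg] add [arwk,airj,dnre] -> 10 lines: vjl adwup duy hqm arwk airj dnre jeyl ymapa lqr
Hunk 2: at line 4 remove [arwk,airj,dnre] add [pnoxq] -> 8 lines: vjl adwup duy hqm pnoxq jeyl ymapa lqr
Hunk 3: at line 1 remove [duy] add [jqa,hufw] -> 9 lines: vjl adwup jqa hufw hqm pnoxq jeyl ymapa lqr
Final line 8: ymapa

Answer: ymapa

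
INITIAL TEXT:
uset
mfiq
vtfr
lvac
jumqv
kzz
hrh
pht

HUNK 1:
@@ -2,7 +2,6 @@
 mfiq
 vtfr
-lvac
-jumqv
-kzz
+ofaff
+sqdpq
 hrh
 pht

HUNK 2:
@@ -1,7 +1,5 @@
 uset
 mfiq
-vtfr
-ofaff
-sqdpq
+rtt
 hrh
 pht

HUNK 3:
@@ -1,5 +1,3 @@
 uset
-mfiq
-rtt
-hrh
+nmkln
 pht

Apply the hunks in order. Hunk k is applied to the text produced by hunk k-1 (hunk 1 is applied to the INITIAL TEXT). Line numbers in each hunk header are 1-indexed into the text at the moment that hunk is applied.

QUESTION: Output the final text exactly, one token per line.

Hunk 1: at line 2 remove [lvac,jumqv,kzz] add [ofaff,sqdpq] -> 7 lines: uset mfiq vtfr ofaff sqdpq hrh pht
Hunk 2: at line 1 remove [vtfr,ofaff,sqdpq] add [rtt] -> 5 lines: uset mfiq rtt hrh pht
Hunk 3: at line 1 remove [mfiq,rtt,hrh] add [nmkln] -> 3 lines: uset nmkln pht

Answer: uset
nmkln
pht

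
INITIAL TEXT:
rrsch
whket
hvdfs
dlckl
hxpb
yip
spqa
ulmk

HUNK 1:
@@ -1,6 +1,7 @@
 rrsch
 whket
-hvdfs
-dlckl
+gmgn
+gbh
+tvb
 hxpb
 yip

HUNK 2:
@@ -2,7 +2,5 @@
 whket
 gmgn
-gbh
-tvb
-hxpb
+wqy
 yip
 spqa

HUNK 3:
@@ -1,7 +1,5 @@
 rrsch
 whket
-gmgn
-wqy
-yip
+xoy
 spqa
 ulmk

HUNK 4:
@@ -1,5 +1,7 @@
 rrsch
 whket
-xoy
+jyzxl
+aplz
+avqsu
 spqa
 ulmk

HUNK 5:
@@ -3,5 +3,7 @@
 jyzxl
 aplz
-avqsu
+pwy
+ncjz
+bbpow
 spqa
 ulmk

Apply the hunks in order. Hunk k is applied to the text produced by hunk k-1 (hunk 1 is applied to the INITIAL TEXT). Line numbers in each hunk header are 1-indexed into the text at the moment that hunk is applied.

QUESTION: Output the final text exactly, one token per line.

Hunk 1: at line 1 remove [hvdfs,dlckl] add [gmgn,gbh,tvb] -> 9 lines: rrsch whket gmgn gbh tvb hxpb yip spqa ulmk
Hunk 2: at line 2 remove [gbh,tvb,hxpb] add [wqy] -> 7 lines: rrsch whket gmgn wqy yip spqa ulmk
Hunk 3: at line 1 remove [gmgn,wqy,yip] add [xoy] -> 5 lines: rrsch whket xoy spqa ulmk
Hunk 4: at line 1 remove [xoy] add [jyzxl,aplz,avqsu] -> 7 lines: rrsch whket jyzxl aplz avqsu spqa ulmk
Hunk 5: at line 3 remove [avqsu] add [pwy,ncjz,bbpow] -> 9 lines: rrsch whket jyzxl aplz pwy ncjz bbpow spqa ulmk

Answer: rrsch
whket
jyzxl
aplz
pwy
ncjz
bbpow
spqa
ulmk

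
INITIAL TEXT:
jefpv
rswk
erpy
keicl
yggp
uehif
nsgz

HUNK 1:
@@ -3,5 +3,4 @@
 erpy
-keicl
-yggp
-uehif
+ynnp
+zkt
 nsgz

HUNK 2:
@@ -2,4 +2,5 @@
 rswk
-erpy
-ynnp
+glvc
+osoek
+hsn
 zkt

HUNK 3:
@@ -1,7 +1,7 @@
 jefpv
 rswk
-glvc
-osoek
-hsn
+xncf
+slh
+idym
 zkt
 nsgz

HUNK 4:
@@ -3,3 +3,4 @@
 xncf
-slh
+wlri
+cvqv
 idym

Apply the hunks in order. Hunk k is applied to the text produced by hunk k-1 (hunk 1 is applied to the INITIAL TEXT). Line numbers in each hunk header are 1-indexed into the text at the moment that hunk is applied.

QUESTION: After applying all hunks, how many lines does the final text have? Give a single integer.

Answer: 8

Derivation:
Hunk 1: at line 3 remove [keicl,yggp,uehif] add [ynnp,zkt] -> 6 lines: jefpv rswk erpy ynnp zkt nsgz
Hunk 2: at line 2 remove [erpy,ynnp] add [glvc,osoek,hsn] -> 7 lines: jefpv rswk glvc osoek hsn zkt nsgz
Hunk 3: at line 1 remove [glvc,osoek,hsn] add [xncf,slh,idym] -> 7 lines: jefpv rswk xncf slh idym zkt nsgz
Hunk 4: at line 3 remove [slh] add [wlri,cvqv] -> 8 lines: jefpv rswk xncf wlri cvqv idym zkt nsgz
Final line count: 8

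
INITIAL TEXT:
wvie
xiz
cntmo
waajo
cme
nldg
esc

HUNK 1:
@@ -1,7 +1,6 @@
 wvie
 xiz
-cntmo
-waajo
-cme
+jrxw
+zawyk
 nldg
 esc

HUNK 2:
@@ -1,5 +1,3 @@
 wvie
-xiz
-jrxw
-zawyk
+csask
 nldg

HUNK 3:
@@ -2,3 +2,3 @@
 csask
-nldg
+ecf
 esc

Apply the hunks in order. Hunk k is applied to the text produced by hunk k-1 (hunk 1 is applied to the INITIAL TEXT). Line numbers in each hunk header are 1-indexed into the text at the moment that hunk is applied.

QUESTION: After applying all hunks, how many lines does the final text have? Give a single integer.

Hunk 1: at line 1 remove [cntmo,waajo,cme] add [jrxw,zawyk] -> 6 lines: wvie xiz jrxw zawyk nldg esc
Hunk 2: at line 1 remove [xiz,jrxw,zawyk] add [csask] -> 4 lines: wvie csask nldg esc
Hunk 3: at line 2 remove [nldg] add [ecf] -> 4 lines: wvie csask ecf esc
Final line count: 4

Answer: 4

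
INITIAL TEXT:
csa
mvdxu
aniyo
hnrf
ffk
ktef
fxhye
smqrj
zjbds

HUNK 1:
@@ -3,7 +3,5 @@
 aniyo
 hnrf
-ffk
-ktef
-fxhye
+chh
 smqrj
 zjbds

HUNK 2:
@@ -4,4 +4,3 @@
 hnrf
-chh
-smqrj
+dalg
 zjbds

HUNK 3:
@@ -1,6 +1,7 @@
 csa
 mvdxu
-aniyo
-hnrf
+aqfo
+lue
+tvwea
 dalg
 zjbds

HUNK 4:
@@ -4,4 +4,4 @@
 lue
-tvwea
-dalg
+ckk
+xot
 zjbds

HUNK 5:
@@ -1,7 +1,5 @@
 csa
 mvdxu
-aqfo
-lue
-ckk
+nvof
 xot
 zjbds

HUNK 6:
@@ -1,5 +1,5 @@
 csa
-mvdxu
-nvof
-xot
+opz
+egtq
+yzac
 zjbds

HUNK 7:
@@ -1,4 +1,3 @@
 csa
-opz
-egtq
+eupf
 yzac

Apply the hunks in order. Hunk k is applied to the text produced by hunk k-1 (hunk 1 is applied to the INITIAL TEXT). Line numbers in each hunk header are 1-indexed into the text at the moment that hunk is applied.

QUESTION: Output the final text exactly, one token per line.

Answer: csa
eupf
yzac
zjbds

Derivation:
Hunk 1: at line 3 remove [ffk,ktef,fxhye] add [chh] -> 7 lines: csa mvdxu aniyo hnrf chh smqrj zjbds
Hunk 2: at line 4 remove [chh,smqrj] add [dalg] -> 6 lines: csa mvdxu aniyo hnrf dalg zjbds
Hunk 3: at line 1 remove [aniyo,hnrf] add [aqfo,lue,tvwea] -> 7 lines: csa mvdxu aqfo lue tvwea dalg zjbds
Hunk 4: at line 4 remove [tvwea,dalg] add [ckk,xot] -> 7 lines: csa mvdxu aqfo lue ckk xot zjbds
Hunk 5: at line 1 remove [aqfo,lue,ckk] add [nvof] -> 5 lines: csa mvdxu nvof xot zjbds
Hunk 6: at line 1 remove [mvdxu,nvof,xot] add [opz,egtq,yzac] -> 5 lines: csa opz egtq yzac zjbds
Hunk 7: at line 1 remove [opz,egtq] add [eupf] -> 4 lines: csa eupf yzac zjbds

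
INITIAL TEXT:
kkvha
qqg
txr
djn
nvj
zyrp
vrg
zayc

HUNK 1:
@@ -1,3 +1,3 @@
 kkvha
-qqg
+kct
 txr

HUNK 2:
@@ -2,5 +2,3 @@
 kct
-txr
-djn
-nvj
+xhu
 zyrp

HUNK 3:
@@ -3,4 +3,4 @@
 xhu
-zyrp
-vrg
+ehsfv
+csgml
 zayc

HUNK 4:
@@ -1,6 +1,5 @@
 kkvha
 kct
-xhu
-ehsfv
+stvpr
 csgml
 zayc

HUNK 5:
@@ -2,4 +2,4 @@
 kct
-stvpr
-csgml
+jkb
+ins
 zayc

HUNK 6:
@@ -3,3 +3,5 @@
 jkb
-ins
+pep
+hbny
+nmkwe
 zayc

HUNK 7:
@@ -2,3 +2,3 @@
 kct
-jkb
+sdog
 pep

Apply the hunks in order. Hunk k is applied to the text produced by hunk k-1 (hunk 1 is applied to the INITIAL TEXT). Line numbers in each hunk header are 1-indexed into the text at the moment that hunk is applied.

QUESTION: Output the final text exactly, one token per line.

Hunk 1: at line 1 remove [qqg] add [kct] -> 8 lines: kkvha kct txr djn nvj zyrp vrg zayc
Hunk 2: at line 2 remove [txr,djn,nvj] add [xhu] -> 6 lines: kkvha kct xhu zyrp vrg zayc
Hunk 3: at line 3 remove [zyrp,vrg] add [ehsfv,csgml] -> 6 lines: kkvha kct xhu ehsfv csgml zayc
Hunk 4: at line 1 remove [xhu,ehsfv] add [stvpr] -> 5 lines: kkvha kct stvpr csgml zayc
Hunk 5: at line 2 remove [stvpr,csgml] add [jkb,ins] -> 5 lines: kkvha kct jkb ins zayc
Hunk 6: at line 3 remove [ins] add [pep,hbny,nmkwe] -> 7 lines: kkvha kct jkb pep hbny nmkwe zayc
Hunk 7: at line 2 remove [jkb] add [sdog] -> 7 lines: kkvha kct sdog pep hbny nmkwe zayc

Answer: kkvha
kct
sdog
pep
hbny
nmkwe
zayc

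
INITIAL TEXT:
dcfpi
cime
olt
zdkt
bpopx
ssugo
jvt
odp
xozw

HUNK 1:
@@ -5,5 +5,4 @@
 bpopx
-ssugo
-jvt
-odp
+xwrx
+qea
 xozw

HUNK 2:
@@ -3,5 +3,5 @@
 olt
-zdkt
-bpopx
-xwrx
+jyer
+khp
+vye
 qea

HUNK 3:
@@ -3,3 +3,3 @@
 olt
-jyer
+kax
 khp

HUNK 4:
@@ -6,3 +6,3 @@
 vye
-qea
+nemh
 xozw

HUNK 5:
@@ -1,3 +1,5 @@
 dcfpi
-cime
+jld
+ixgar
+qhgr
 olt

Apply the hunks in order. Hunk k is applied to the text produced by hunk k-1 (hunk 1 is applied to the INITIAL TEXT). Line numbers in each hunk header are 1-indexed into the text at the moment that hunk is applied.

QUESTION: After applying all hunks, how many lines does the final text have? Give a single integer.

Answer: 10

Derivation:
Hunk 1: at line 5 remove [ssugo,jvt,odp] add [xwrx,qea] -> 8 lines: dcfpi cime olt zdkt bpopx xwrx qea xozw
Hunk 2: at line 3 remove [zdkt,bpopx,xwrx] add [jyer,khp,vye] -> 8 lines: dcfpi cime olt jyer khp vye qea xozw
Hunk 3: at line 3 remove [jyer] add [kax] -> 8 lines: dcfpi cime olt kax khp vye qea xozw
Hunk 4: at line 6 remove [qea] add [nemh] -> 8 lines: dcfpi cime olt kax khp vye nemh xozw
Hunk 5: at line 1 remove [cime] add [jld,ixgar,qhgr] -> 10 lines: dcfpi jld ixgar qhgr olt kax khp vye nemh xozw
Final line count: 10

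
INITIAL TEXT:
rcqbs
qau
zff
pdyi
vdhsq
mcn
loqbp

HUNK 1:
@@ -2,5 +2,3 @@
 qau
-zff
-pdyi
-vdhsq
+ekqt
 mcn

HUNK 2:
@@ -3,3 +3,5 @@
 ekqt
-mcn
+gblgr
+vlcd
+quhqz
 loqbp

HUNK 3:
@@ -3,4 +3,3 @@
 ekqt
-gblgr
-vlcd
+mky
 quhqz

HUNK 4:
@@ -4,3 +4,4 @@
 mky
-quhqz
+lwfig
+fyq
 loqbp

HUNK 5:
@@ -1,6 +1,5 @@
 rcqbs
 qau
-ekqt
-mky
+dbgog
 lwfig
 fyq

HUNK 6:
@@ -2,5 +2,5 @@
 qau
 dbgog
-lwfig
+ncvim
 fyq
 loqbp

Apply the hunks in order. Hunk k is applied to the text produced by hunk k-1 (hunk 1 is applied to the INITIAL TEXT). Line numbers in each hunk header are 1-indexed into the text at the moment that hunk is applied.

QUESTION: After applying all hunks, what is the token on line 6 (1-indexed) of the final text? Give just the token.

Hunk 1: at line 2 remove [zff,pdyi,vdhsq] add [ekqt] -> 5 lines: rcqbs qau ekqt mcn loqbp
Hunk 2: at line 3 remove [mcn] add [gblgr,vlcd,quhqz] -> 7 lines: rcqbs qau ekqt gblgr vlcd quhqz loqbp
Hunk 3: at line 3 remove [gblgr,vlcd] add [mky] -> 6 lines: rcqbs qau ekqt mky quhqz loqbp
Hunk 4: at line 4 remove [quhqz] add [lwfig,fyq] -> 7 lines: rcqbs qau ekqt mky lwfig fyq loqbp
Hunk 5: at line 1 remove [ekqt,mky] add [dbgog] -> 6 lines: rcqbs qau dbgog lwfig fyq loqbp
Hunk 6: at line 2 remove [lwfig] add [ncvim] -> 6 lines: rcqbs qau dbgog ncvim fyq loqbp
Final line 6: loqbp

Answer: loqbp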